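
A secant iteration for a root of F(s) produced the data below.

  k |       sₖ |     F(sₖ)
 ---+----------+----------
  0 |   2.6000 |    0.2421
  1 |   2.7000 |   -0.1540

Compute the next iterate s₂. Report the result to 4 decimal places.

2.6611

s₂ = 2.7000 − (-0.1540)·(2.7000 − 2.6000) / (-0.1540 − 0.2421)
   = 2.7000 − (-0.015400)/(-0.396100) = 2.661121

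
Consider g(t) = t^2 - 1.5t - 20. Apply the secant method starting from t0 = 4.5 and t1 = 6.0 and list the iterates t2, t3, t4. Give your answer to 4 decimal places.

5.2222, 5.2800, 5.2846

g(4.5) = -6.500000, g(6.0) = 7.000000
t2 = 6.000000 − 7.000000·(6.000000 − 4.500000) / (7.000000 − (-6.500000)) = 6.000000 − (10.500000)/(13.500000) = 5.222222
g(5.222222) = -0.561728
t3 = 5.222222 − (-0.561728)·(5.222222 − 6.000000) / (-0.561728 − 7.000000) = 5.222222 − (0.436900)/(-7.561728) = 5.280000
g(5.280000) = -0.041600
t4 = 5.280000 − (-0.041600)·(5.280000 − 5.222222) / (-0.041600 − (-0.561728)) = 5.280000 − (-0.002404)/(0.520128) = 5.284621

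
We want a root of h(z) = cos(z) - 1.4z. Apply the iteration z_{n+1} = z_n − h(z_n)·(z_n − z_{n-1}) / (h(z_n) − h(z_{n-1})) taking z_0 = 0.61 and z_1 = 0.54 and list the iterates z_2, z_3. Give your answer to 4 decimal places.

h(0.61) = -0.034352, h(0.54) = 0.101709
z_2 = 0.540000 − 0.101709·(0.540000 − 0.610000) / (0.101709 − (-0.034352)) = 0.540000 − (-0.007120)/(0.136061) = 0.592327
h(0.592327) = 0.000387
z_3 = 0.592327 − 0.000387·(0.592327 − 0.540000) / (0.000387 − 0.101709) = 0.592327 − (0.000020)/(-0.101322) = 0.592526

0.5923, 0.5925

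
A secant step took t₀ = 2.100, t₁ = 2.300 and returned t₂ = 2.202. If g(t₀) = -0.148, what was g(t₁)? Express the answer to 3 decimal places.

0.142

The secant line through (2.100, -0.148) and (2.300, g(t₁)) crosses zero at t₂ = 2.202.
So (2.100, -0.148), (2.300, g(t₁)), (2.202, 0) are collinear:
g(t₁) = -0.148 · (2.300 − 2.202) / (2.100 − 2.202) = -0.148 · (0.09800)/(-0.10200) = 0.14220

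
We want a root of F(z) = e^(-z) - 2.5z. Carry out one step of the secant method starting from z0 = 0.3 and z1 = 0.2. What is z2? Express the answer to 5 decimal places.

F(0.3) = -0.0091818, F(0.2) = 0.3187308
z2 = 0.2000000 − 0.3187308·(0.2000000 − 0.3000000) / (0.3187308 − (-0.0091818)) = 0.2000000 − (-0.0318731)/(0.3279125) = 0.2971999

0.29720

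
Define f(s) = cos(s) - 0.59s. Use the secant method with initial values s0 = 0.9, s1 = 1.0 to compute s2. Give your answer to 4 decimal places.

f(0.9) = 0.090610, f(1.0) = -0.049698
s2 = 1.000000 − (-0.049698)·(1.000000 − 0.900000) / (-0.049698 − 0.090610) = 1.000000 − (-0.004970)/(-0.140308) = 0.964579

0.9646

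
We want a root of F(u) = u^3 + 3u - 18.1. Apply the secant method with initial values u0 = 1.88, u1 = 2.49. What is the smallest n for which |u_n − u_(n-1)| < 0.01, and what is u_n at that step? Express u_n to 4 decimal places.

n = 4, u_n = 2.2478

F(1.88) = -5.815328, F(2.49) = 4.808249
u2 = 2.490000 − 4.808249·(0.610000)/(10.623577) = 2.213913;  |Δ| = 0.276087
F(2.213913) = -0.606965
u3 = 2.213913 − (-0.606965)·(-0.276087)/(-5.415214) = 2.244858;  |Δ| = 0.030945
F(2.244858) = -0.052713
u4 = 2.244858 − (-0.052713)·(0.030945)/(0.554251) = 2.247801;  |Δ| = 0.002943
|u4 − u3| = 0.002943 < 0.01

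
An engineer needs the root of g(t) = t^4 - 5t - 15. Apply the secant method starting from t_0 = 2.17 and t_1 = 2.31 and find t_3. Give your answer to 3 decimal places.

g(2.17) = -3.67626, g(2.31) = 1.92396
t_2 = 2.31000 − 1.92396·(2.31000 − 2.17000) / (1.92396 − (-3.67626)) = 2.31000 − (0.26935)/(5.60022) = 2.26190
g(2.26190) = -0.13397
t_3 = 2.26190 − (-0.13397)·(2.26190 − 2.31000) / (-0.13397 − 1.92396) = 2.26190 − (0.00644)/(-2.05793) = 2.26503

2.265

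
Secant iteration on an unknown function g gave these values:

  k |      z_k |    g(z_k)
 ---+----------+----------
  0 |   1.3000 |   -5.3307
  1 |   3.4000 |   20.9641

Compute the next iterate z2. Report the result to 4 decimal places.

z2 = 3.4000 − 20.9641·(3.4000 − 1.3000) / (20.9641 − (-5.3307))
   = 3.4000 − (44.024610)/(26.294800) = 1.725729

1.7257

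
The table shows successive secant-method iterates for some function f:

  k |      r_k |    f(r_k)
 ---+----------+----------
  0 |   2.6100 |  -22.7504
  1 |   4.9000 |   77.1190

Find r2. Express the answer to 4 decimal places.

3.1317

r2 = 4.9000 − 77.1190·(4.9000 − 2.6100) / (77.1190 − (-22.7504))
   = 4.9000 − (176.602510)/(99.869400) = 3.131665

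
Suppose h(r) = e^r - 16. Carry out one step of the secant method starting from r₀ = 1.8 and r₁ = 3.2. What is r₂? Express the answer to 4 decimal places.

h(1.8) = -9.950353, h(3.2) = 8.532530
r₂ = 3.200000 − 8.532530·(3.200000 − 1.800000) / (8.532530 − (-9.950353)) = 3.200000 − (11.945542)/(18.482883) = 2.553697

2.5537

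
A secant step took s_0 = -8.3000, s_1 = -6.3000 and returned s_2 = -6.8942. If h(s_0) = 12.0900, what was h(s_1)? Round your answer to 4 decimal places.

-5.1102

The secant line through (-8.3000, 12.0900) and (-6.3000, h(s_1)) crosses zero at s_2 = -6.8942.
So (-8.3000, 12.0900), (-6.3000, h(s_1)), (-6.8942, 0) are collinear:
h(s_1) = 12.0900 · (-6.3000 − (-6.8942)) / (-8.3000 − (-6.8942)) = 12.0900 · (0.594200)/(-1.405800) = -5.110171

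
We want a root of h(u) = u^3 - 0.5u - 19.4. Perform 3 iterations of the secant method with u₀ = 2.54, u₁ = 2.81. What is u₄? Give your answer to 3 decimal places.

2.749

h(2.54) = -4.28294, h(2.81) = 1.38304
u₂ = 2.81000 − 1.38304·(2.81000 − 2.54000) / (1.38304 − (-4.28294)) = 2.81000 − (0.37342)/(5.66598) = 2.74409
h(2.74409) = -0.10887
u₃ = 2.74409 − (-0.10887)·(2.74409 − 2.81000) / (-0.10887 − 1.38304) = 2.74409 − (0.00718)/(-1.49191) = 2.74890
h(2.74890) = -0.00244
u₄ = 2.74890 − (-0.00244)·(2.74890 − 2.74409) / (-0.00244 − (-0.10887)) = 2.74890 − (-0.00001)/(0.10643) = 2.74901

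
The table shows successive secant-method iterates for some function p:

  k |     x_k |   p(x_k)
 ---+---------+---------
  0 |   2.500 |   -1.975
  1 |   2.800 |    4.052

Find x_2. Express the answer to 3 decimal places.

2.598

x_2 = 2.800 − 4.052·(2.800 − 2.500) / (4.052 − (-1.975))
   = 2.800 − (1.21560)/(6.02700) = 2.59831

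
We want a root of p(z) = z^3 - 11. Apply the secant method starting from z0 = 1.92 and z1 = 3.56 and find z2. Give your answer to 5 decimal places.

2.08909

p(1.92) = -3.9221120, p(3.56) = 34.1180160
z2 = 3.5600000 − 34.1180160·(3.5600000 − 1.9200000) / (34.1180160 − (-3.9221120)) = 3.5600000 − (55.9535462)/(38.0401280) = 2.0890915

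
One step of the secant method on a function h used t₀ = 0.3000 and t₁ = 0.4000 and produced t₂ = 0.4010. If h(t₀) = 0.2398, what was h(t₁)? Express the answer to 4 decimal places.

The secant line through (0.3000, 0.2398) and (0.4000, h(t₁)) crosses zero at t₂ = 0.4010.
So (0.3000, 0.2398), (0.4000, h(t₁)), (0.4010, 0) are collinear:
h(t₁) = 0.2398 · (0.4000 − 0.4010) / (0.3000 − 0.4010) = 0.2398 · (-0.001000)/(-0.101000) = 0.002374

0.0024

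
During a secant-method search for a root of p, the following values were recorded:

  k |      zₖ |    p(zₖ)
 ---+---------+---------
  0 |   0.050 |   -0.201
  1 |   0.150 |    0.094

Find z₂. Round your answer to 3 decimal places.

z₂ = 0.150 − 0.094·(0.150 − 0.050) / (0.094 − (-0.201))
   = 0.150 − (0.00940)/(0.29500) = 0.11814

0.118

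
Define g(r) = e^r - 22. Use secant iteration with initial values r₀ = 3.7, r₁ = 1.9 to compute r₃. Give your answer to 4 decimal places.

g(3.7) = 18.447304, g(1.9) = -15.314106
r₂ = 1.900000 − (-15.314106)·(1.900000 − 3.700000) / (-15.314106 − 18.447304) = 1.900000 − (27.565390)/(-33.761410) = 2.716476
g(2.716476) = -6.873075
r₃ = 2.716476 − (-6.873075)·(2.716476 − 1.900000) / (-6.873075 − (-15.314106)) = 2.716476 − (-5.611703)/(8.441031) = 3.381289

3.3813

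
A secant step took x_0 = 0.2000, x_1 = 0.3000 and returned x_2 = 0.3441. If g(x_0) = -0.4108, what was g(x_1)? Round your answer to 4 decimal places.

The secant line through (0.2000, -0.4108) and (0.3000, g(x_1)) crosses zero at x_2 = 0.3441.
So (0.2000, -0.4108), (0.3000, g(x_1)), (0.3441, 0) are collinear:
g(x_1) = -0.4108 · (0.3000 − 0.3441) / (0.2000 − 0.3441) = -0.4108 · (-0.044100)/(-0.144100) = -0.125720

-0.1257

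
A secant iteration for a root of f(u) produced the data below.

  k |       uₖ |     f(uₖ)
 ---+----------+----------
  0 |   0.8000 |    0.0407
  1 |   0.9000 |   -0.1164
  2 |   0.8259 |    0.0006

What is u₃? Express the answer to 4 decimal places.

0.8263

u₃ = 0.8259 − 0.0006·(0.8259 − 0.9000) / (0.0006 − (-0.1164))
   = 0.8259 − (-0.000044)/(0.117000) = 0.826280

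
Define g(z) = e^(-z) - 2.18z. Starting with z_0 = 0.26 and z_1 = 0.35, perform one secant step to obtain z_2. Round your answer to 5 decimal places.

g(0.26) = 0.2042516, g(0.35) = -0.0583119
z_2 = 0.3500000 − (-0.0583119)·(0.3500000 − 0.2600000) / (-0.0583119 − 0.2042516) = 0.3500000 − (-0.0052481)/(-0.2625635) = 0.3300122

0.33001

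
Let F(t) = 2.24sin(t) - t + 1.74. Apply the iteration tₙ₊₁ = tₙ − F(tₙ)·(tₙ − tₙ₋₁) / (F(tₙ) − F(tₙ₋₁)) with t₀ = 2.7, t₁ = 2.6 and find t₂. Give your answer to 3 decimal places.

F(2.7) = -0.00267, F(2.6) = 0.29472
t₂ = 2.60000 − 0.29472·(2.60000 − 2.70000) / (0.29472 − (-0.00267)) = 2.60000 − (-0.02947)/(0.29739) = 2.69910

2.699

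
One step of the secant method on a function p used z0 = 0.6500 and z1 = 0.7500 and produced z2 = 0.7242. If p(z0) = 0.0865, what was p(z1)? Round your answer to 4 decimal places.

The secant line through (0.6500, 0.0865) and (0.7500, p(z1)) crosses zero at z2 = 0.7242.
So (0.6500, 0.0865), (0.7500, p(z1)), (0.7242, 0) are collinear:
p(z1) = 0.0865 · (0.7500 − 0.7242) / (0.6500 − 0.7242) = 0.0865 · (0.025800)/(-0.074200) = -0.030077

-0.0301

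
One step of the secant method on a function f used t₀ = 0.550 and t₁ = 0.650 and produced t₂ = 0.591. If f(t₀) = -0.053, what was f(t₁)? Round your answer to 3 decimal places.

The secant line through (0.550, -0.053) and (0.650, f(t₁)) crosses zero at t₂ = 0.591.
So (0.550, -0.053), (0.650, f(t₁)), (0.591, 0) are collinear:
f(t₁) = -0.053 · (0.650 − 0.591) / (0.550 − 0.591) = -0.053 · (0.05900)/(-0.04100) = 0.07627

0.076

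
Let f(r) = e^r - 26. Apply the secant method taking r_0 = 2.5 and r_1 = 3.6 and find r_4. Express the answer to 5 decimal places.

3.25965

f(2.5) = -13.8175060, f(3.6) = 10.5982344
r_2 = 3.6000000 − 10.5982344·(3.6000000 − 2.5000000) / (10.5982344 − (-13.8175060)) = 3.6000000 − (11.6580579)/(24.4157405) = 3.1225188
f(3.1225188) = -3.2965075
r_3 = 3.1225188 − (-3.2965075)·(3.1225188 − 3.6000000) / (-3.2965075 − 10.5982344) = 3.1225188 − (1.5740205)/(-13.8947420) = 3.2358005
f(3.2358005) = -0.5732822
r_4 = 3.2358005 − (-0.5732822)·(3.2358005 − 3.1225188) / (-0.5732822 − (-3.2965075)) = 3.2358005 − (-0.0649424)/(2.7232253) = 3.2596481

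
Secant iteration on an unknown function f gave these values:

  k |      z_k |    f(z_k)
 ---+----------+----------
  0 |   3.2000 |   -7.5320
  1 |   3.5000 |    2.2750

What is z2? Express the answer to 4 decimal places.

3.4304

z2 = 3.5000 − 2.2750·(3.5000 − 3.2000) / (2.2750 − (-7.5320))
   = 3.5000 − (0.682500)/(9.807000) = 3.430407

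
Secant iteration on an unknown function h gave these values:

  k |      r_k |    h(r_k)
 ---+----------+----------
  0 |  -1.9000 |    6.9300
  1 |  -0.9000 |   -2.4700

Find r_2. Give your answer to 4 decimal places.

r_2 = -0.9000 − (-2.4700)·(-0.9000 − (-1.9000)) / (-2.4700 − 6.9300)
   = -0.9000 − (-2.470000)/(-9.400000) = -1.162766

-1.1628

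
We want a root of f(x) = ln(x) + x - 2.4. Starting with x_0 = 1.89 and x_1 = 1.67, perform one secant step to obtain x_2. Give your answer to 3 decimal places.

f(1.89) = 0.12658, f(1.67) = -0.21718
x_2 = 1.67000 − (-0.21718)·(1.67000 − 1.89000) / (-0.21718 − 0.12658) = 1.67000 − (0.04778)/(-0.34375) = 1.80899

1.809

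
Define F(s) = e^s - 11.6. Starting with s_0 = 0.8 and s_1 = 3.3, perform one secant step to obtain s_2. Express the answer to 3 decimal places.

F(0.8) = -9.37446, F(3.3) = 15.51264
s_2 = 3.30000 − 15.51264·(3.30000 − 0.80000) / (15.51264 − (-9.37446)) = 3.30000 − (38.78160)/(24.88710) = 1.74170

1.742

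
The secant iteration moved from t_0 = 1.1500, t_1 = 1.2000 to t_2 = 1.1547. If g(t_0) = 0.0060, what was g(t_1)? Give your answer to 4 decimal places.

-0.0578

The secant line through (1.1500, 0.0060) and (1.2000, g(t_1)) crosses zero at t_2 = 1.1547.
So (1.1500, 0.0060), (1.2000, g(t_1)), (1.1547, 0) are collinear:
g(t_1) = 0.0060 · (1.2000 − 1.1547) / (1.1500 − 1.1547) = 0.0060 · (0.045300)/(-0.004700) = -0.057830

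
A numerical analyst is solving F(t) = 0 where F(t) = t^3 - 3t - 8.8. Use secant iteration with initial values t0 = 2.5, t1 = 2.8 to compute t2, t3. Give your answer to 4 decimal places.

F(2.5) = -0.675000, F(2.8) = 4.752000
t2 = 2.800000 − 4.752000·(2.800000 − 2.500000) / (4.752000 − (-0.675000)) = 2.800000 − (1.425600)/(5.427000) = 2.537313
F(2.537313) = -0.076819
t3 = 2.537313 − (-0.076819)·(2.537313 − 2.800000) / (-0.076819 − 4.752000) = 2.537313 − (0.020179)/(-4.828819) = 2.541492

2.5373, 2.5415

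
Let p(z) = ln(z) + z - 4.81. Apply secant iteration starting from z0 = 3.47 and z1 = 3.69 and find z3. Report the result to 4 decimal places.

3.5446

p(3.47) = -0.095845, p(3.69) = 0.185626
z2 = 3.690000 − 0.185626·(3.690000 − 3.470000) / (0.185626 − (-0.095845)) = 3.690000 − (0.040838)/(0.281472) = 3.544913
p(3.544913) = 0.000427
z3 = 3.544913 − 0.000427·(3.544913 − 3.690000) / (0.000427 − 0.185626) = 3.544913 − (-0.000062)/(-0.185199) = 3.544579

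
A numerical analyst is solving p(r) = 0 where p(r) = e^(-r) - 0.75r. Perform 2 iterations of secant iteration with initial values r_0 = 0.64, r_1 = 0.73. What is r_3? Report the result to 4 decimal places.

0.6773

p(0.64) = 0.047292, p(0.73) = -0.065591
r_2 = 0.730000 − (-0.065591)·(0.730000 − 0.640000) / (-0.065591 − 0.047292) = 0.730000 − (-0.005903)/(-0.112883) = 0.677705
p(0.677705) = -0.000498
r_3 = 0.677705 − (-0.000498)·(0.677705 − 0.730000) / (-0.000498 − (-0.065591)) = 0.677705 − (0.000026)/(0.065093) = 0.677305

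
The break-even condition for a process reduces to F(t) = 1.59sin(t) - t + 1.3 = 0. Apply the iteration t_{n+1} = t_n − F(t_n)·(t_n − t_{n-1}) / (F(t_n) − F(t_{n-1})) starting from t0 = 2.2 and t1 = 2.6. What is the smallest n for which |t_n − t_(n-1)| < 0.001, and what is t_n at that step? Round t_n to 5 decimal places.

F(2.2) = 0.3855093, F(2.6) = -0.4803528
t2 = 2.6000000 − (-0.4803528)·(0.4000000)/(-0.8658621) = 2.3780927;  |Δ| = 0.2219073
F(2.3780927) = 0.0213194
t3 = 2.3780927 − 0.0213194·(-0.2219073)/(0.5016722) = 2.3875230;  |Δ| = 0.0094303
F(2.3875230) = 0.0010082
t4 = 2.3875230 − 0.0010082·(0.0094303)/(-0.0203111) = 2.3879911;  |Δ| = 0.0004681
|t4 − t3| = 0.0004681 < 0.001

n = 4, t_n = 2.38799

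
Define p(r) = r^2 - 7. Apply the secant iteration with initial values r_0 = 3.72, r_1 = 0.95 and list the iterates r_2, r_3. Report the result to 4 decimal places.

2.2557, 2.8521

p(3.72) = 6.838400, p(0.95) = -6.097500
r_2 = 0.950000 − (-6.097500)·(0.950000 − 3.720000) / (-6.097500 − 6.838400) = 0.950000 − (16.890075)/(-12.935900) = 2.255675
p(2.255675) = -1.911932
r_3 = 2.255675 − (-1.911932)·(2.255675 − 0.950000) / (-1.911932 − (-6.097500)) = 2.255675 − (-2.496362)/(4.185568) = 2.852096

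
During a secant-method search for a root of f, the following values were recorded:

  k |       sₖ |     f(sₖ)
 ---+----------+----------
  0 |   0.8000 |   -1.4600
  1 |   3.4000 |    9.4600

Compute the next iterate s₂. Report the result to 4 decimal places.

s₂ = 3.4000 − 9.4600·(3.4000 − 0.8000) / (9.4600 − (-1.4600))
   = 3.4000 − (24.596000)/(10.920000) = 1.147619

1.1476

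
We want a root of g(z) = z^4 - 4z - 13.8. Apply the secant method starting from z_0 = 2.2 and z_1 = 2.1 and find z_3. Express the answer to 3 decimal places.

2.178

g(2.2) = 0.82560, g(2.1) = -2.75190
z_2 = 2.10000 − (-2.75190)·(2.10000 − 2.20000) / (-2.75190 − 0.82560) = 2.10000 − (0.27519)/(-3.57750) = 2.17692
g(2.17692) = -0.04965
z_3 = 2.17692 − (-0.04965)·(2.17692 − 2.10000) / (-0.04965 − (-2.75190)) = 2.17692 − (-0.00382)/(2.70225) = 2.17834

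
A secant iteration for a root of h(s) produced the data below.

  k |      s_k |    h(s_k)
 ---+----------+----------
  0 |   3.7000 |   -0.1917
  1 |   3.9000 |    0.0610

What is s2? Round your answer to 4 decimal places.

3.8517

s2 = 3.9000 − 0.0610·(3.9000 − 3.7000) / (0.0610 − (-0.1917))
   = 3.9000 − (0.012200)/(0.252700) = 3.851721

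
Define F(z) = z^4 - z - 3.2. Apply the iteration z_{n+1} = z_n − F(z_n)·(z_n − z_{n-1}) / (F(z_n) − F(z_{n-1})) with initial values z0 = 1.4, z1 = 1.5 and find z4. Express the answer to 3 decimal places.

1.470

F(1.4) = -0.75840, F(1.5) = 0.36250
z2 = 1.50000 − 0.36250·(1.50000 − 1.40000) / (0.36250 − (-0.75840)) = 1.50000 − (0.03625)/(1.12090) = 1.46766
F(1.46766) = -0.02783
z3 = 1.46766 − (-0.02783)·(1.46766 − 1.50000) / (-0.02783 − 0.36250) = 1.46766 − (0.00090)/(-0.39033) = 1.46997
F(1.46997) = -0.00091
z4 = 1.46997 − (-0.00091)·(1.46997 − 1.46766) / (-0.00091 − (-0.02783)) = 1.46997 − (0.00000)/(0.02692) = 1.47004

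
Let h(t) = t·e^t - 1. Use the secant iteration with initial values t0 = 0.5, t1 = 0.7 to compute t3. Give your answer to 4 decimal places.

0.5664

h(0.5) = -0.175639, h(0.7) = 0.409627
t2 = 0.700000 − 0.409627·(0.700000 − 0.500000) / (0.409627 − (-0.175639)) = 0.700000 − (0.081925)/(0.585266) = 0.560020
h(0.560020) = -0.019568
t3 = 0.560020 − (-0.019568)·(0.560020 − 0.700000) / (-0.019568 − 0.409627) = 0.560020 − (0.002739)/(-0.429195) = 0.566402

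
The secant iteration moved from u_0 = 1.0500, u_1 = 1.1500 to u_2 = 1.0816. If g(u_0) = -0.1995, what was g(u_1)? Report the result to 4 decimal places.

0.4318

The secant line through (1.0500, -0.1995) and (1.1500, g(u_1)) crosses zero at u_2 = 1.0816.
So (1.0500, -0.1995), (1.1500, g(u_1)), (1.0816, 0) are collinear:
g(u_1) = -0.1995 · (1.1500 − 1.0816) / (1.0500 − 1.0816) = -0.1995 · (0.068400)/(-0.031600) = 0.431829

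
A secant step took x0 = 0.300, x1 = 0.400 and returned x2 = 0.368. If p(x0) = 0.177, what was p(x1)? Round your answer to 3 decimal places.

-0.083

The secant line through (0.300, 0.177) and (0.400, p(x1)) crosses zero at x2 = 0.368.
So (0.300, 0.177), (0.400, p(x1)), (0.368, 0) are collinear:
p(x1) = 0.177 · (0.400 − 0.368) / (0.300 − 0.368) = 0.177 · (0.03200)/(-0.06800) = -0.08329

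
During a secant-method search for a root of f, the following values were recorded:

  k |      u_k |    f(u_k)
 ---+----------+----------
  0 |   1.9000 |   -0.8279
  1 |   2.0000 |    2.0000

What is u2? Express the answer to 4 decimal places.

1.9293

u2 = 2.0000 − 2.0000·(2.0000 − 1.9000) / (2.0000 − (-0.8279))
   = 2.0000 − (0.200000)/(2.827900) = 1.929276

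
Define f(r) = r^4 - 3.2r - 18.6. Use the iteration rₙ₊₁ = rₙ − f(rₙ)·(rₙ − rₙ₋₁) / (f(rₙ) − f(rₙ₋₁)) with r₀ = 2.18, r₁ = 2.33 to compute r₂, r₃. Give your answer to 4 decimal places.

f(2.18) = -2.990694, f(2.33) = 3.416955
r₂ = 2.330000 − 3.416955·(2.330000 − 2.180000) / (3.416955 − (-2.990694)) = 2.330000 − (0.512543)/(6.407649) = 2.250011
f(2.250011) = -0.170640
r₃ = 2.250011 − (-0.170640)·(2.250011 − 2.330000) / (-0.170640 − 3.416955) = 2.250011 − (0.013649)/(-3.587595) = 2.253815

2.2500, 2.2538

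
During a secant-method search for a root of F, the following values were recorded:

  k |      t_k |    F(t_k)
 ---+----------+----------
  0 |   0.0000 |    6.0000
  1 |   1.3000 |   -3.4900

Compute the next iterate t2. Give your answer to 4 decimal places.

0.8219

t2 = 1.3000 − (-3.4900)·(1.3000 − 0.0000) / (-3.4900 − 6.0000)
   = 1.3000 − (-4.537000)/(-9.490000) = 0.821918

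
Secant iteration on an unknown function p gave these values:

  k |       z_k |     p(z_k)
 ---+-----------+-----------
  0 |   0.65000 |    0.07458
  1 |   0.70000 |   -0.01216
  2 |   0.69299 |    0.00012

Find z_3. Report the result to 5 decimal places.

z_3 = 0.69299 − 0.00012·(0.69299 − 0.70000) / (0.00012 − (-0.01216))
   = 0.69299 − (-0.0000008)/(0.0122800) = 0.6930585

0.69306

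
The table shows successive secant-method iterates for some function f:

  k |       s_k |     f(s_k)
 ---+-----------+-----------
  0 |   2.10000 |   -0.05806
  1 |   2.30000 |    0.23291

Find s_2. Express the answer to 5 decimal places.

s_2 = 2.30000 − 0.23291·(2.30000 − 2.10000) / (0.23291 − (-0.05806))
   = 2.30000 − (0.0465820)/(0.2909700) = 2.1399079

2.13991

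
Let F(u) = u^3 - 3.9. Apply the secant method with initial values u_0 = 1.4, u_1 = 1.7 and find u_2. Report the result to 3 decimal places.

1.560

F(1.4) = -1.15600, F(1.7) = 1.01300
u_2 = 1.70000 − 1.01300·(1.70000 − 1.40000) / (1.01300 − (-1.15600)) = 1.70000 − (0.30390)/(2.16900) = 1.55989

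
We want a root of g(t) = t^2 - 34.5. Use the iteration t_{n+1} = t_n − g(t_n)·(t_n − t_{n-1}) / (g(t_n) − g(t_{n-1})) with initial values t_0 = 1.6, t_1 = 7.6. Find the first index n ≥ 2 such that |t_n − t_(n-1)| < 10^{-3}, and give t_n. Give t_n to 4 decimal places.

n = 6, t_n = 5.8737

g(1.6) = -31.940000, g(7.6) = 23.260000
t_2 = 7.600000 − 23.260000·(6.000000)/(55.200000) = 5.071739;  |Δ| = 2.528261
g(5.071739) = -8.777462
t_3 = 5.071739 − (-8.777462)·(-2.528261)/(-32.037462) = 5.764419;  |Δ| = 0.692680
g(5.764419) = -1.271470
t_4 = 5.764419 − (-1.271470)·(0.692680)/(7.505992) = 5.881755;  |Δ| = 0.117336
g(5.881755) = 0.095044
t_5 = 5.881755 − 0.095044·(0.117336)/(1.366514) = 5.873594;  |Δ| = 0.008161
g(5.873594) = -0.000891
t_6 = 5.873594 − (-0.000891)·(-0.008161)/(-0.095935) = 5.873670;  |Δ| = 0.000076
|t_6 − t_5| = 0.000076 < 10^{-3}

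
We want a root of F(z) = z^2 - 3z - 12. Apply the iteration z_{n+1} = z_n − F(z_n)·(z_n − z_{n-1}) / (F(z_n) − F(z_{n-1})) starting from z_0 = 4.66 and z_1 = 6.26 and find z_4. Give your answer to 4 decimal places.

F(4.66) = -4.264400, F(6.26) = 8.407600
z_2 = 6.260000 − 8.407600·(6.260000 − 4.660000) / (8.407600 − (-4.264400)) = 6.260000 − (13.452160)/(12.672000) = 5.198434
F(5.198434) = -0.571583
z_3 = 5.198434 − (-0.571583)·(5.198434 − 6.260000) / (-0.571583 − 8.407600) = 5.198434 − (0.606773)/(-8.979183) = 5.266010
F(5.266010) = -0.067169
z_4 = 5.266010 − (-0.067169)·(5.266010 − 5.198434) / (-0.067169 − (-0.571583)) = 5.266010 − (-0.004539)/(0.504414) = 5.275008

5.2750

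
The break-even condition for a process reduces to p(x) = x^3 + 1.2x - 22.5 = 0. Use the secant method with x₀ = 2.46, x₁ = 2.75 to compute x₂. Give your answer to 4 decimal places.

2.6760

p(2.46) = -4.661064, p(2.75) = 1.596875
x₂ = 2.750000 − 1.596875·(2.750000 − 2.460000) / (1.596875 − (-4.661064)) = 2.750000 − (0.463094)/(6.257939) = 2.675999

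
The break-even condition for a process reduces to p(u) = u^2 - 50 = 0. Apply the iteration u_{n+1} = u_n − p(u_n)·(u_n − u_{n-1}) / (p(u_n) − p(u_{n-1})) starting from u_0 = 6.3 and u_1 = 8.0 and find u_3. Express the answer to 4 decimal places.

p(6.3) = -10.310000, p(8.0) = 14.000000
u_2 = 8.000000 − 14.000000·(8.000000 − 6.300000) / (14.000000 − (-10.310000)) = 8.000000 − (23.800000)/(24.310000) = 7.020979
p(7.020979) = -0.705854
u_3 = 7.020979 − (-0.705854)·(7.020979 − 8.000000) / (-0.705854 − 14.000000) = 7.020979 − (0.691045)/(-14.705854) = 7.067970

7.0680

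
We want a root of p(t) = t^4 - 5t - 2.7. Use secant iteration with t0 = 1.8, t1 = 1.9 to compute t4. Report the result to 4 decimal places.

p(1.8) = -1.202400, p(1.9) = 0.832100
t2 = 1.900000 − 0.832100·(1.900000 − 1.800000) / (0.832100 − (-1.202400)) = 1.900000 − (0.083210)/(2.034500) = 1.859101
p(1.859101) = -0.049806
t3 = 1.859101 − (-0.049806)·(1.859101 − 1.900000) / (-0.049806 − 0.832100) = 1.859101 − (0.002037)/(-0.881906) = 1.861410
p(1.861410) = -0.001877
t4 = 1.861410 − (-0.001877)·(1.861410 − 1.859101) / (-0.001877 − (-0.049806)) = 1.861410 − (-0.000004)/(0.047929) = 1.861501

1.8615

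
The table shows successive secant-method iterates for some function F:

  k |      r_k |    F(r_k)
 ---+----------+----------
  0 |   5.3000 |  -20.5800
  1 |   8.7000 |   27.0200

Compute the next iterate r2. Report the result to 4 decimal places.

6.7700

r2 = 8.7000 − 27.0200·(8.7000 − 5.3000) / (27.0200 − (-20.5800))
   = 8.7000 − (91.868000)/(47.600000) = 6.770000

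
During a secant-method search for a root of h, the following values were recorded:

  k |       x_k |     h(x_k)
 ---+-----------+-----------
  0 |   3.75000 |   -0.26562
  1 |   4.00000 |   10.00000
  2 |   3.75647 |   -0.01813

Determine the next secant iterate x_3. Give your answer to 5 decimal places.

3.75691

x_3 = 3.75647 − (-0.01813)·(3.75647 − 4.00000) / (-0.01813 − 10.00000)
   = 3.75647 − (0.0044152)/(-10.0181300) = 3.7569107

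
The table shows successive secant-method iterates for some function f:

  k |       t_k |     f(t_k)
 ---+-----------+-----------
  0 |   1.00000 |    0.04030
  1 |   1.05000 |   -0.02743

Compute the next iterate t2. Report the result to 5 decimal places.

1.02975

t2 = 1.05000 − (-0.02743)·(1.05000 − 1.00000) / (-0.02743 − 0.04030)
   = 1.05000 − (-0.0013715)/(-0.0677300) = 1.0297505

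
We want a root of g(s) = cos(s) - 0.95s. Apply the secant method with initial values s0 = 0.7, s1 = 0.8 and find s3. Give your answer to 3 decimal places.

0.762

g(0.7) = 0.09984, g(0.8) = -0.06329
s2 = 0.80000 − (-0.06329)·(0.80000 − 0.70000) / (-0.06329 − 0.09984) = 0.80000 − (-0.00633)/(-0.16314) = 0.76120
g(0.76120) = 0.00087
s3 = 0.76120 − 0.00087·(0.76120 − 0.80000) / (0.00087 − (-0.06329)) = 0.76120 − (-0.00003)/(0.06416) = 0.76173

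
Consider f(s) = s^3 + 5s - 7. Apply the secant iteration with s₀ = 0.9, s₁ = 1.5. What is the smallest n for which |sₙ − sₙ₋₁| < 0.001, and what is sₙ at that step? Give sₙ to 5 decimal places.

n = 5, sₙ = 1.11944

f(0.9) = -1.7710000, f(1.5) = 3.8750000
s₂ = 1.5000000 − 3.8750000·(0.6000000)/(5.6460000) = 1.0882040;  |Δ| = 0.4117960
f(1.0882040) = -0.2703416
s₃ = 1.0882040 − (-0.2703416)·(-0.4117960)/(-4.1453416) = 1.1150596;  |Δ| = 0.0268556
f(1.1150596) = -0.0382836
s₄ = 1.1150596 − (-0.0382836)·(0.0268556)/(0.2320580) = 1.1194901;  |Δ| = 0.0044305
f(1.1194901) = 0.0004606
s₅ = 1.1194901 − 0.0004606·(0.0044305)/(0.0387442) = 1.1194374;  |Δ| = 0.0000527
|s₅ − s₄| = 0.0000527 < 0.001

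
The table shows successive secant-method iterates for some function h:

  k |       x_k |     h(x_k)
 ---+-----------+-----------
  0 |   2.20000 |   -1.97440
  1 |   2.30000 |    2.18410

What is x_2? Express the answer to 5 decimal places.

x_2 = 2.30000 − 2.18410·(2.30000 − 2.20000) / (2.18410 − (-1.97440))
   = 2.30000 − (0.2184100)/(4.1585000) = 2.2474787

2.24748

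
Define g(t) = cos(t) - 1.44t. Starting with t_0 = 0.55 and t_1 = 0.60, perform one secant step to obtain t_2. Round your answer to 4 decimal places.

g(0.55) = 0.060525, g(0.60) = -0.038664
t_2 = 0.600000 − (-0.038664)·(0.600000 − 0.550000) / (-0.038664 − 0.060525) = 0.600000 − (-0.001933)/(-0.099189) = 0.580510

0.5805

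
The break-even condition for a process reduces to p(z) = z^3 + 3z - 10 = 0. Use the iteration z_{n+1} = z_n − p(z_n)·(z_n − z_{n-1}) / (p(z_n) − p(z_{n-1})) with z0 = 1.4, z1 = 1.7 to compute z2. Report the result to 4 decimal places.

p(1.4) = -3.056000, p(1.7) = 0.013000
z2 = 1.700000 − 0.013000·(1.700000 − 1.400000) / (0.013000 − (-3.056000)) = 1.700000 − (0.003900)/(3.069000) = 1.698729

1.6987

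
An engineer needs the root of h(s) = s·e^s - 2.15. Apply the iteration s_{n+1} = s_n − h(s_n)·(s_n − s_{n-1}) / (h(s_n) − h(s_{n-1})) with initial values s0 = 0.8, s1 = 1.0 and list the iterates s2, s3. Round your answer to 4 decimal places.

0.8788, 0.8856

h(0.8) = -0.369567, h(1.0) = 0.568282
s2 = 1.000000 − 0.568282·(1.000000 − 0.800000) / (0.568282 − (-0.369567)) = 1.000000 − (0.113656)/(0.937849) = 0.878812
h(0.878812) = -0.033789
s3 = 0.878812 − (-0.033789)·(0.878812 − 1.000000) / (-0.033789 − 0.568282) = 0.878812 − (0.004095)/(-0.602071) = 0.885613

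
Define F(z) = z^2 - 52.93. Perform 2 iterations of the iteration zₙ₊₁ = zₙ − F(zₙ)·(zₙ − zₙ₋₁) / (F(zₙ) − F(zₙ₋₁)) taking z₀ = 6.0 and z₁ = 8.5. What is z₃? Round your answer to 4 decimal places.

7.2669

F(6.0) = -16.930000, F(8.5) = 19.320000
z₂ = 8.500000 − 19.320000·(8.500000 − 6.000000) / (19.320000 − (-16.930000)) = 8.500000 − (48.300000)/(36.250000) = 7.167586
F(7.167586) = -1.555708
z₃ = 7.167586 − (-1.555708)·(7.167586 − 8.500000) / (-1.555708 − 19.320000) = 7.167586 − (2.072847)/(-20.875708) = 7.266881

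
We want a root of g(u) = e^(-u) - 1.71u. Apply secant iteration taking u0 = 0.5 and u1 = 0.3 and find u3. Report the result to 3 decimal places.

0.394

g(0.5) = -0.24847, g(0.3) = 0.22782
u2 = 0.30000 − 0.22782·(0.30000 − 0.50000) / (0.22782 − (-0.24847)) = 0.30000 − (-0.04556)/(0.47629) = 0.39566
g(0.39566) = -0.00335
u3 = 0.39566 − (-0.00335)·(0.39566 − 0.30000) / (-0.00335 − 0.22782) = 0.39566 − (-0.00032)/(-0.23117) = 0.39428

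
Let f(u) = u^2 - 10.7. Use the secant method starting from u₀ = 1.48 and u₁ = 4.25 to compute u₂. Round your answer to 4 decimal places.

2.9651

f(1.48) = -8.509600, f(4.25) = 7.362500
u₂ = 4.250000 − 7.362500·(4.250000 − 1.480000) / (7.362500 − (-8.509600)) = 4.250000 − (20.394125)/(15.872100) = 2.965096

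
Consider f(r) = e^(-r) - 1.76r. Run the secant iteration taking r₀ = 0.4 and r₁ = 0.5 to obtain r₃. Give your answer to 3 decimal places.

f(0.4) = -0.03368, f(0.5) = -0.27347
r₂ = 0.50000 − (-0.27347)·(0.50000 − 0.40000) / (-0.27347 − (-0.03368)) = 0.50000 − (-0.02735)/(-0.23979) = 0.38595
f(0.38595) = 0.00052
r₃ = 0.38595 − 0.00052·(0.38595 − 0.50000) / (0.00052 − (-0.27347)) = 0.38595 − (-0.00006)/(0.27399) = 0.38617

0.386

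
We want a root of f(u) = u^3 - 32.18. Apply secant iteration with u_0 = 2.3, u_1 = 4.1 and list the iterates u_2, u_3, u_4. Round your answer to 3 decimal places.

f(2.3) = -20.01300, f(4.1) = 36.74100
u_2 = 4.10000 − 36.74100·(4.10000 − 2.30000) / (36.74100 − (-20.01300)) = 4.10000 − (66.13380)/(56.75400) = 2.93473
f(2.93473) = -6.90426
u_3 = 2.93473 − (-6.90426)·(2.93473 − 4.10000) / (-6.90426 − 36.74100) = 2.93473 − (8.04533)/(-43.64526) = 3.11906
f(3.11906) = -1.83601
u_4 = 3.11906 − (-1.83601)·(3.11906 − 2.93473) / (-1.83601 − (-6.90426)) = 3.11906 − (-0.33844)/(5.06824) = 3.18584

2.935, 3.119, 3.186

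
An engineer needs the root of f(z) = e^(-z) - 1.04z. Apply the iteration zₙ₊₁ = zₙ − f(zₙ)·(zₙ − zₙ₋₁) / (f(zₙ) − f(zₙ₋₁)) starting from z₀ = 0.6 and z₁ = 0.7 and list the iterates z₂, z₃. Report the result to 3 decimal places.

f(0.6) = -0.07519, f(0.7) = -0.23141
z₂ = 0.70000 − (-0.23141)·(0.70000 − 0.60000) / (-0.23141 − (-0.07519)) = 0.70000 − (-0.02314)/(-0.15623) = 0.55187
f(0.55187) = 0.00192
z₃ = 0.55187 − 0.00192·(0.55187 − 0.70000) / (0.00192 − (-0.23141)) = 0.55187 − (-0.00028)/(0.23334) = 0.55309

0.552, 0.553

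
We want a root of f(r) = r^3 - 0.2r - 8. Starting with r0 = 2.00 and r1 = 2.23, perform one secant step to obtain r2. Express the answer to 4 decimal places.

f(2.00) = -0.400000, f(2.23) = 2.643567
r2 = 2.230000 − 2.643567·(2.230000 − 2.000000) / (2.643567 − (-0.400000)) = 2.230000 − (0.608020)/(3.043567) = 2.030228

2.0302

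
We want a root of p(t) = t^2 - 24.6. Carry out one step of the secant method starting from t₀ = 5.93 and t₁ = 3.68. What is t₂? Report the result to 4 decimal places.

p(5.93) = 10.564900, p(3.68) = -11.057600
t₂ = 3.680000 − (-11.057600)·(3.680000 − 5.930000) / (-11.057600 − 10.564900) = 3.680000 − (24.879600)/(-21.622500) = 4.830635

4.8306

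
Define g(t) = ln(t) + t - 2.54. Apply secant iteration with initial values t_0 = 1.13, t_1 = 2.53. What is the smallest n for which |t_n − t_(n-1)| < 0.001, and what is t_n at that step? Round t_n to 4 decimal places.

g(1.13) = -1.287782, g(2.53) = 0.918219
t_2 = 2.530000 − 0.918219·(1.400000)/(2.206002) = 1.947268;  |Δ| = 0.582732
g(1.947268) = 0.073696
t_3 = 1.947268 − 0.073696·(-0.582732)/(-0.844523) = 1.896417;  |Δ| = 0.050851
g(1.896417) = -0.003616
t_4 = 1.896417 − (-0.003616)·(-0.050851)/(-0.077312) = 1.898796;  |Δ| = 0.002379
g(1.898796) = 0.000016
t_5 = 1.898796 − 0.000016·(0.002379)/(0.003632) = 1.898786;  |Δ| = 0.000010
|t_5 − t_4| = 0.000010 < 0.001

n = 5, t_n = 1.8988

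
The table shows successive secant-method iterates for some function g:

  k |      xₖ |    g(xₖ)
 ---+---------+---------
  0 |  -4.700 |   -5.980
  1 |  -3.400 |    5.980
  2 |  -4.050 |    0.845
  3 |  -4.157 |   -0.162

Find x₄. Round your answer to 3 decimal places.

-4.140

x₄ = -4.157 − (-0.162)·(-4.157 − (-4.050)) / (-0.162 − 0.845)
   = -4.157 − (0.01733)/(-1.00700) = -4.13979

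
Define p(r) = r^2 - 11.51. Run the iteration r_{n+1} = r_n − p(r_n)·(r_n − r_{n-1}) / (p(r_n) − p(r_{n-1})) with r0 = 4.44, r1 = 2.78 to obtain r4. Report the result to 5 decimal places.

3.39252

p(4.44) = 8.2036000, p(2.78) = -3.7816000
r2 = 2.7800000 − (-3.7816000)·(2.7800000 − 4.4400000) / (-3.7816000 − 8.2036000) = 2.7800000 − (6.2774560)/(-11.9852000) = 3.3037673
p(3.3037673) = -0.5951215
r3 = 3.3037673 − (-0.5951215)·(3.3037673 − 2.7800000) / (-0.5951215 − (-3.7816000)) = 3.3037673 − (-0.3117052)/(3.1864785) = 3.4015885
p(3.4015885) = 0.0608045
r4 = 3.4015885 − 0.0608045·(3.4015885 − 3.3037673) / (0.0608045 − (-0.5951215)) = 3.4015885 − (0.0059480)/(0.6559261) = 3.3925205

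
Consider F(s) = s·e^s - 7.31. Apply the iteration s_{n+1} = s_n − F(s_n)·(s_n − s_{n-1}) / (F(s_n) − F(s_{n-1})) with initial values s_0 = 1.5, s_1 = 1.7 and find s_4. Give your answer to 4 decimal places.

1.5506

F(1.5) = -0.587466, F(1.7) = 1.995711
s_2 = 1.700000 − 1.995711·(1.700000 − 1.500000) / (1.995711 − (-0.587466)) = 1.700000 − (0.399142)/(2.583177) = 1.545484
F(1.545484) = -0.061307
s_3 = 1.545484 − (-0.061307)·(1.545484 − 1.700000) / (-0.061307 − 1.995711) = 1.545484 − (0.009473)/(-2.057018) = 1.550089
F(1.550089) = -0.006150
s_4 = 1.550089 − (-0.006150)·(1.550089 − 1.545484) / (-0.006150 − (-0.061307)) = 1.550089 − (-0.000028)/(0.055158) = 1.550603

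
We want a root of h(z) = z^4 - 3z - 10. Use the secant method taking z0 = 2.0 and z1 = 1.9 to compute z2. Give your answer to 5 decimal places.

h(2.0) = 0.0000000, h(1.9) = -2.6679000
z2 = 1.9000000 − (-2.6679000)·(1.9000000 − 2.0000000) / (-2.6679000 − 0.0000000) = 1.9000000 − (0.2667900)/(-2.6679000) = 2.0000000

2.00000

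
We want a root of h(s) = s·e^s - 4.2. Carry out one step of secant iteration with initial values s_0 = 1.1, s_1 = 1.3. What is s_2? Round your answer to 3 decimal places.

h(1.1) = -0.89542, h(1.3) = 0.57009
s_2 = 1.30000 − 0.57009·(1.30000 − 1.10000) / (0.57009 − (-0.89542)) = 1.30000 − (0.11402)/(1.46550) = 1.22220

1.222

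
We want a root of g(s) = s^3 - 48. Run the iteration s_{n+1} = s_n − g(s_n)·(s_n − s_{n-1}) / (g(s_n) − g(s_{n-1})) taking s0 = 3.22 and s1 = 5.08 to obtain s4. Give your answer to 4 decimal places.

g(3.22) = -14.613752, g(5.08) = 83.096512
s2 = 5.080000 − 83.096512·(5.080000 − 3.220000) / (83.096512 − (-14.613752)) = 5.080000 − (154.559512)/(97.710264) = 3.498186
g(3.498186) = -5.191648
s3 = 3.498186 − (-5.191648)·(3.498186 − 5.080000) / (-5.191648 − 83.096512) = 3.498186 − (8.212225)/(-88.288160) = 3.591202
g(3.591202) = -1.685245
s4 = 3.591202 − (-1.685245)·(3.591202 − 3.498186) / (-1.685245 − (-5.191648)) = 3.591202 − (-0.156755)/(3.506404) = 3.635907

3.6359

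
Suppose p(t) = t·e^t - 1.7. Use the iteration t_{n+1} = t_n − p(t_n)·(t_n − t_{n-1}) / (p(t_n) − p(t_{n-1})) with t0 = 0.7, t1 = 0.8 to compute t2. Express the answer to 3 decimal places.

0.778

p(0.7) = -0.29037, p(0.8) = 0.08043
t2 = 0.80000 − 0.08043·(0.80000 − 0.70000) / (0.08043 − (-0.29037)) = 0.80000 − (0.00804)/(0.37081) = 0.77831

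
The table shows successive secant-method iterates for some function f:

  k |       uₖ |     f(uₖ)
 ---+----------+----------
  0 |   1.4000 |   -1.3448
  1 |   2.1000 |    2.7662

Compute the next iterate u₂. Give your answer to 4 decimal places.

u₂ = 2.1000 − 2.7662·(2.1000 − 1.4000) / (2.7662 − (-1.3448))
   = 2.1000 − (1.936340)/(4.111000) = 1.628986

1.6290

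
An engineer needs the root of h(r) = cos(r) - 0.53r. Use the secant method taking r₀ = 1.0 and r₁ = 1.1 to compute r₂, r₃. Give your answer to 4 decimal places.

h(1.0) = 0.010302, h(1.1) = -0.129404
r₂ = 1.100000 − (-0.129404)·(1.100000 − 1.000000) / (-0.129404 − 0.010302) = 1.100000 − (-0.012940)/(-0.139706) = 1.007374
h(1.007374) = 0.000174
r₃ = 1.007374 − 0.000174·(1.007374 − 1.100000) / (0.000174 − (-0.129404)) = 1.007374 − (-0.000016)/(0.129578) = 1.007499

1.0074, 1.0075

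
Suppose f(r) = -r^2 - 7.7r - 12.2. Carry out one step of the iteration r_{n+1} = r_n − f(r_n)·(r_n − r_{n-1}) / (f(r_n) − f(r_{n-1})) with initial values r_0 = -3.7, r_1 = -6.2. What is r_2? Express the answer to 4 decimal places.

f(-3.7) = 2.600000, f(-6.2) = -2.900000
r_2 = -6.200000 − (-2.900000)·(-6.200000 − (-3.700000)) / (-2.900000 − 2.600000) = -6.200000 − (7.250000)/(-5.500000) = -4.881818

-4.8818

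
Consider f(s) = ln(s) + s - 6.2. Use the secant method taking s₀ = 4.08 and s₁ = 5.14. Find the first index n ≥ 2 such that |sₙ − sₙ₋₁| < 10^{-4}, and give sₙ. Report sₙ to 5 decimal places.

f(4.08) = -0.7139030, f(5.14) = 0.5770531
s₂ = 5.1400000 − 0.5770531·(1.0600000)/(1.2909561) = 4.6661835;  |Δ| = 0.4738165
f(4.6661835) = 0.0065250
s₃ = 4.6661835 − 0.0065250·(-0.4738165)/(-0.5705280) = 4.6607646;  |Δ| = 0.0054190
f(4.6607646) = -0.0000559
s₄ = 4.6607646 − (-0.0000559)·(-0.0054190)/(-0.0065810) = 4.6608106;  |Δ| = 0.0000461
|s₄ − s₃| = 0.0000461 < 10^{-4}

n = 4, sₙ = 4.66081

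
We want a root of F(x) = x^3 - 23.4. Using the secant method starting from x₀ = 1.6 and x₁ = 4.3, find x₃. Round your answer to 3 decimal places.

F(1.6) = -19.30400, F(4.3) = 56.10700
x₂ = 4.30000 − 56.10700·(4.30000 − 1.60000) / (56.10700 − (-19.30400)) = 4.30000 − (151.48890)/(75.41100) = 2.29116
F(2.29116) = -11.37281
x₃ = 2.29116 − (-11.37281)·(2.29116 − 4.30000) / (-11.37281 − 56.10700) = 2.29116 − (22.84619)/(-67.47981) = 2.62972

2.630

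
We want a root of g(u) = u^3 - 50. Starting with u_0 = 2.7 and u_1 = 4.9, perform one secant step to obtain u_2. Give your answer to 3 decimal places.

g(2.7) = -30.31700, g(4.9) = 67.64900
u_2 = 4.90000 − 67.64900·(4.90000 − 2.70000) / (67.64900 − (-30.31700)) = 4.90000 − (148.82780)/(97.96600) = 3.38082

3.381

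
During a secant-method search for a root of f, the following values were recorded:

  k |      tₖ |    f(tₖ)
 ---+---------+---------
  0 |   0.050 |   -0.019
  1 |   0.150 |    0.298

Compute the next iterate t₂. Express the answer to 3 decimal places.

t₂ = 0.150 − 0.298·(0.150 − 0.050) / (0.298 − (-0.019))
   = 0.150 − (0.02980)/(0.31700) = 0.05599

0.056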